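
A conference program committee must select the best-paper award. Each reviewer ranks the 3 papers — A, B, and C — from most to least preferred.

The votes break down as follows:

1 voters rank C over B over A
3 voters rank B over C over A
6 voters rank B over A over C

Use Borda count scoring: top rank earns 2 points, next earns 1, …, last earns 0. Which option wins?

B

Borda scores:
  A: 0 + 3·0 + 6·1 = 6
  B: 1 + 3·2 + 6·2 = 19
  C: 2 + 3·1 + 6·0 = 5
B has the highest total.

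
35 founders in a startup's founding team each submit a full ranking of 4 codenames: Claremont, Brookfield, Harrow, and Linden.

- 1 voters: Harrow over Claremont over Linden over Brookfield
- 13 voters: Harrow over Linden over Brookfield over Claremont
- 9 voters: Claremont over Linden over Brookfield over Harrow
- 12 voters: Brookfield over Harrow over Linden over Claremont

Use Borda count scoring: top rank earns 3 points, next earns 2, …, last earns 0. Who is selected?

Harrow

Borda scores:
  Claremont: 2 + 13·0 + 9·3 + 12·0 = 29
  Brookfield: 0 + 13·1 + 9·1 + 12·3 = 58
  Harrow: 3 + 13·3 + 9·0 + 12·2 = 66
  Linden: 1 + 13·2 + 9·2 + 12·1 = 57
Harrow has the highest total.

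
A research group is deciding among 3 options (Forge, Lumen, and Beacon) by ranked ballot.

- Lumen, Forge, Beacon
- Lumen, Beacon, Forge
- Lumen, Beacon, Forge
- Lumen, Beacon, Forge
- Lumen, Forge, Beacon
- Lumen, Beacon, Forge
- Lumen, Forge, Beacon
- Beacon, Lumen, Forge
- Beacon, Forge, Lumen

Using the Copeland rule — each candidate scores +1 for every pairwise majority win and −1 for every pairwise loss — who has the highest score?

Pairwise results:
  Forge vs Lumen: Lumen wins 8–1.
  Forge vs Beacon: Beacon wins 6–3.
  Lumen vs Beacon: Lumen wins 7–2.
Copeland scores (wins − losses):
  Forge: 0 − 2 = -2
  Lumen: 2 − 0 = 2
  Beacon: 1 − 1 = 0
Lumen has the best Copeland score.

Lumen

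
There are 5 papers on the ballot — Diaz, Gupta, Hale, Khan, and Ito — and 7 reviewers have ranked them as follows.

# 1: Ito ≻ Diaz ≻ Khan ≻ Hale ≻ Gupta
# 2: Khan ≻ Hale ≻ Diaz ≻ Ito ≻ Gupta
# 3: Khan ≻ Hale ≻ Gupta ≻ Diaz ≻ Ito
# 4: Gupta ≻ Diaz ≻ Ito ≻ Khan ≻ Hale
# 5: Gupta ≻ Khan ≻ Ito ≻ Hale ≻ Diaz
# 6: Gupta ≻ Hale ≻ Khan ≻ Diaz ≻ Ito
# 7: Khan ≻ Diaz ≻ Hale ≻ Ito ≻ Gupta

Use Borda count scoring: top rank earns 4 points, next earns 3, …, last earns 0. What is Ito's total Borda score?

10

Borda scores:
  Diaz: 3 + 2 + 1 + 3 + 0 + 1 + 3 = 13
  Gupta: 0 + 0 + 2 + 4 + 4 + 4 + 0 = 14
  Hale: 1 + 3 + 3 + 0 + 1 + 3 + 2 = 13
  Khan: 2 + 4 + 4 + 1 + 3 + 2 + 4 = 20
  Ito: 4 + 1 + 0 + 2 + 2 + 0 + 1 = 10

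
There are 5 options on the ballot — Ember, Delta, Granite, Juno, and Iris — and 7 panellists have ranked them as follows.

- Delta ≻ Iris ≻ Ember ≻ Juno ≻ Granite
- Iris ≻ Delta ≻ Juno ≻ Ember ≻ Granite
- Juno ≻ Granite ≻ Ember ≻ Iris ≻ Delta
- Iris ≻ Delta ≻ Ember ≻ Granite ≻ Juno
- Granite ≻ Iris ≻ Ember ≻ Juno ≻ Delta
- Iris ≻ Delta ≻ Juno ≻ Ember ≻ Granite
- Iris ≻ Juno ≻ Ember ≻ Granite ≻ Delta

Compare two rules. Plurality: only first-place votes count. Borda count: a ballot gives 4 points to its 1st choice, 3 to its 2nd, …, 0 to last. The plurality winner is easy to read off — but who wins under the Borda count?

Plurality first-place counts: Ember 0, Delta 1, Granite 1, Juno 1, Iris 4 → Iris.
Borda totals: Ember 12, Delta 13, Granite 9, Juno 13, Iris 23 → Iris.

Iris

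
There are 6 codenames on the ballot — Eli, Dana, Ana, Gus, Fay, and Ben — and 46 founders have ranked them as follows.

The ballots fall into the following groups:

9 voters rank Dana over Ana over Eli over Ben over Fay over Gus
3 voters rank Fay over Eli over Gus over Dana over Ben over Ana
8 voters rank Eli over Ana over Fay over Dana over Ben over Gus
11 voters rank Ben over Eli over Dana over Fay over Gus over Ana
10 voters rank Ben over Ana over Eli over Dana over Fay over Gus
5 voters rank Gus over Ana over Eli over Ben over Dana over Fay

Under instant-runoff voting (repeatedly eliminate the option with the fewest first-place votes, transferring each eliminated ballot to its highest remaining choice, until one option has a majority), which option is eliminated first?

Ana

Round 1: Ben 21, Dana 9, Eli 8, Gus 5, Fay 3, Ana 0. Ana has the fewest and is eliminated.
Round 2: Ben 21, Dana 9, Eli 8, Gus 5, Fay 3. Fay has the fewest and is eliminated.
Round 3: Ben 21, Eli 11, Dana 9, Gus 5. Gus has the fewest and is eliminated.
Round 4: Ben 21, Eli 16, Dana 9. Dana has the fewest and is eliminated.
Round 5: Eli 25, Ben 21. Eli has a majority.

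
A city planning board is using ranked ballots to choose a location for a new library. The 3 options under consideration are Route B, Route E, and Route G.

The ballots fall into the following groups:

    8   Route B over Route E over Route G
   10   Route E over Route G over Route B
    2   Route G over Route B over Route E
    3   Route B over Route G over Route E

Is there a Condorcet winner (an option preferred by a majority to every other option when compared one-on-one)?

No

Head-to-head results (23 voters total):
Route B vs Route E: Route B wins 13–10.
Route B vs Route G: Route G wins 12–11.
Route E vs Route G: Route E wins 18–5.
No candidate beats all others: Route B beats Route E beats Route G beats Route B, a majority cycle.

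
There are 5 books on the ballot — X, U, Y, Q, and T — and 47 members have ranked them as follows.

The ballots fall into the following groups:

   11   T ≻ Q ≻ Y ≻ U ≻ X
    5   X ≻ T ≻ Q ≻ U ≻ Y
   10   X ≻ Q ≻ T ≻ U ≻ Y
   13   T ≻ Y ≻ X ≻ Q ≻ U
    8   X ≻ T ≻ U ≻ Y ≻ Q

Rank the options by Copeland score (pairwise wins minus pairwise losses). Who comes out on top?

T

Pairwise results:
  X vs U: X wins 36–11.
  X vs Y: Y wins 24–23.
  X vs Q: X wins 36–11.
  X vs T: T wins 24–23.
  U vs Y: Y wins 24–23.
  U vs Q: Q wins 39–8.
  U vs T: T wins 47–0.
  Y vs Q: Q wins 26–21.
  Y vs T: T wins 47–0.
  Q vs T: T wins 37–10.
Copeland scores (wins − losses):
  X: 2 − 2 = 0
  U: 0 − 4 = -4
  Y: 2 − 2 = 0
  Q: 2 − 2 = 0
  T: 4 − 0 = 4
T has the best Copeland score.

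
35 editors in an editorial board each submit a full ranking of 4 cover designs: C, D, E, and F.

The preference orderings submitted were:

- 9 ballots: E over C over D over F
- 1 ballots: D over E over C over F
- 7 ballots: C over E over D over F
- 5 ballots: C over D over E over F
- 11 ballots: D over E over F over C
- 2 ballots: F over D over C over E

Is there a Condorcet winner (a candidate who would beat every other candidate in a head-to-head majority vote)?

Head-to-head results (35 voters total):
C vs D: C wins 21–14.
C vs E: E wins 21–14.
C vs F: C wins 22–13.
D vs E: D wins 19–16.
D vs F: D wins 33–2.
E vs F: E wins 33–2.
No candidate beats all others: C beats D beats E beats C, a majority cycle.

No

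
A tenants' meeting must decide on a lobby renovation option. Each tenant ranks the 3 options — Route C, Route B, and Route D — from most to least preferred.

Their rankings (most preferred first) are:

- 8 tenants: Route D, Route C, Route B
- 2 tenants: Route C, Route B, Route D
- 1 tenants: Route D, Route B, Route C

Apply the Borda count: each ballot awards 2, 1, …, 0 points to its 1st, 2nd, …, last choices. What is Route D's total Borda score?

18

Borda scores:
  Route C: 8·1 + 2·2 + 0 = 12
  Route B: 8·0 + 2·1 + 1 = 3
  Route D: 8·2 + 2·0 + 2 = 18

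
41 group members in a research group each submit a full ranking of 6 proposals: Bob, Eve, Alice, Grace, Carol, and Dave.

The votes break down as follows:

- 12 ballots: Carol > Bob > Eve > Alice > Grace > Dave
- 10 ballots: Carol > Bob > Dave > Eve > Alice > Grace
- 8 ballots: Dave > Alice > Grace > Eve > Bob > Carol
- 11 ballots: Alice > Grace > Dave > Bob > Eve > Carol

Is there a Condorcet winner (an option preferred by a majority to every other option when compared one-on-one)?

Head-to-head results (41 voters total):
Bob vs Eve: Bob wins 33–8.
Bob vs Alice: Bob wins 22–19.
Bob vs Grace: Bob wins 22–19.
Bob vs Carol: Carol wins 22–19.
Bob vs Dave: Bob wins 22–19.
Eve vs Alice: Eve wins 22–19.
Eve vs Grace: Eve wins 22–19.
Eve vs Carol: Carol wins 22–19.
Eve vs Dave: Dave wins 29–12.
Alice vs Grace: Alice wins 41–0.
Alice vs Carol: Carol wins 22–19.
Alice vs Dave: Alice wins 23–18.
Grace vs Carol: Carol wins 22–19.
Grace vs Dave: Grace wins 23–18.
Carol vs Dave: Carol wins 22–19.
Carol beats each rival — Bob (22–19), Eve (22–19), Alice (22–19), Grace (22–19), Dave (22–19) — so Carol is the Condorcet winner.

Yes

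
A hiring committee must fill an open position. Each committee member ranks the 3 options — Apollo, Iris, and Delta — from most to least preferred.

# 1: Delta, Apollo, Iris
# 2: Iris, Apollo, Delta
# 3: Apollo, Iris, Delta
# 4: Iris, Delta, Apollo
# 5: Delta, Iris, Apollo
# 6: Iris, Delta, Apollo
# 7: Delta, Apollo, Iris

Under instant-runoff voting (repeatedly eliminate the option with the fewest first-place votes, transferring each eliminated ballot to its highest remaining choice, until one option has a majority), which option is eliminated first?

Round 1: Iris 3, Delta 3, Apollo 1. Apollo has the fewest and is eliminated.
Round 2: Iris 4, Delta 3. Iris has a majority.

Apollo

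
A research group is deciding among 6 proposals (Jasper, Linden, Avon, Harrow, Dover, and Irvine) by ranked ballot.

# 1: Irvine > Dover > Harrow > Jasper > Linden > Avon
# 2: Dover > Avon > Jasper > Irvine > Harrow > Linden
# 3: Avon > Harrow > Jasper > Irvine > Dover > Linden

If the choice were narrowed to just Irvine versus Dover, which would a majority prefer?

Irvine

Ballots ranking Irvine above Dover: 2.
Ballots ranking Dover above Irvine: 1.
Irvine wins the head-to-head, 2–1.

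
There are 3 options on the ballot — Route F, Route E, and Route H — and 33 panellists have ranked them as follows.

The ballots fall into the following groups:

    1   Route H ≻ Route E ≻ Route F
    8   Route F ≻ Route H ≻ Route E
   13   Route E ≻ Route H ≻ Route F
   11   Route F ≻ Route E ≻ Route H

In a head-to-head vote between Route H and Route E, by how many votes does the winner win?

Ballots ranking Route H above Route E: 1+8 = 9.
Ballots ranking Route E above Route H: 13+11 = 24.
Route E wins 24–9, a margin of 15.

15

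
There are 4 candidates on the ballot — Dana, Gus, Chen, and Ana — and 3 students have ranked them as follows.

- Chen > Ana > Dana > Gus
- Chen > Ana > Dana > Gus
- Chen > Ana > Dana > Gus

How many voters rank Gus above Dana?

0

Ballots ranking Gus above Dana: 0.
Ballots ranking Dana above Gus: 3.
So 0 of 3 voters prefer Gus to Dana.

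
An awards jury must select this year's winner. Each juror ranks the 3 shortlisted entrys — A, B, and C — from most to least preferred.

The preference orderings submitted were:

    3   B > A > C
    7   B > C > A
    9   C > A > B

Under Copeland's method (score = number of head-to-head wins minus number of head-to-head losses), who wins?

Pairwise results:
  A vs B: B wins 10–9.
  A vs C: C wins 16–3.
  B vs C: B wins 10–9.
Copeland scores (wins − losses):
  A: 0 − 2 = -2
  B: 2 − 0 = 2
  C: 1 − 1 = 0
B has the best Copeland score.

B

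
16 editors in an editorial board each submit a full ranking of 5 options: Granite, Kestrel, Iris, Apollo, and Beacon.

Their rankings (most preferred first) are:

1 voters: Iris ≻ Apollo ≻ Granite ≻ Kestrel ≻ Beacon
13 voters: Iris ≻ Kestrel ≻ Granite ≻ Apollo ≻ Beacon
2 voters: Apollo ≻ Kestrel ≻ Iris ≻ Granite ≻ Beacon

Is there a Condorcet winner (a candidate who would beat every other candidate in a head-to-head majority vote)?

Head-to-head results (16 voters total):
Granite vs Kestrel: Kestrel wins 15–1.
Granite vs Iris: Iris wins 16–0.
Granite vs Apollo: Granite wins 13–3.
Granite vs Beacon: Granite wins 16–0.
Kestrel vs Iris: Iris wins 14–2.
Kestrel vs Apollo: Kestrel wins 13–3.
Kestrel vs Beacon: Kestrel wins 16–0.
Iris vs Apollo: Iris wins 14–2.
Iris vs Beacon: Iris wins 16–0.
Apollo vs Beacon: Apollo wins 16–0.
Iris beats each rival — Granite (16–0), Kestrel (14–2), Apollo (14–2), Beacon (16–0) — so Iris is the Condorcet winner.

Yes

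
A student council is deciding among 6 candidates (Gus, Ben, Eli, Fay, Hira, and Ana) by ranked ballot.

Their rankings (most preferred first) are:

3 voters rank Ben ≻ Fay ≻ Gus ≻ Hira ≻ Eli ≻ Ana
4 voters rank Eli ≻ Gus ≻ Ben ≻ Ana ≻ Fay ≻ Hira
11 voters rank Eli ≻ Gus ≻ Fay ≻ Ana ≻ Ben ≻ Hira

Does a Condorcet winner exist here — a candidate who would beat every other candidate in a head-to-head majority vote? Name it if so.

Head-to-head results (18 voters total):
Gus vs Ben: Gus wins 15–3.
Gus vs Eli: Eli wins 15–3.
Gus vs Fay: Gus wins 15–3.
Gus vs Hira: Gus wins 18–0.
Gus vs Ana: Gus wins 18–0.
Ben vs Eli: Eli wins 15–3.
Ben vs Fay: Fay wins 11–7.
Ben vs Hira: Ben wins 18–0.
Ben vs Ana: Ana wins 11–7.
Eli vs Fay: Eli wins 15–3.
Eli vs Hira: Eli wins 15–3.
Eli vs Ana: Eli wins 18–0.
Fay vs Hira: Fay wins 18–0.
Fay vs Ana: Fay wins 14–4.
Hira vs Ana: Ana wins 15–3.
Eli beats each rival — Gus (15–3), Ben (15–3), Fay (15–3), Hira (15–3), Ana (18–0) — so Eli is the Condorcet winner.

Eli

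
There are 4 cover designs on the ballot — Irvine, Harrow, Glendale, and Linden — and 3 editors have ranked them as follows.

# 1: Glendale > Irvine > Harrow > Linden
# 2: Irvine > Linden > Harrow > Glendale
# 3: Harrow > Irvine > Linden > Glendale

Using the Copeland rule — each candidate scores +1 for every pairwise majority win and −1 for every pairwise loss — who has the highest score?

Irvine

Pairwise results:
  Irvine vs Harrow: Irvine wins 2–1.
  Irvine vs Glendale: Irvine wins 2–1.
  Irvine vs Linden: Irvine wins 3–0.
  Harrow vs Glendale: Harrow wins 2–1.
  Harrow vs Linden: Harrow wins 2–1.
  Glendale vs Linden: Linden wins 2–1.
Copeland scores (wins − losses):
  Irvine: 3 − 0 = 3
  Harrow: 2 − 1 = 1
  Glendale: 0 − 3 = -3
  Linden: 1 − 2 = -1
Irvine has the best Copeland score.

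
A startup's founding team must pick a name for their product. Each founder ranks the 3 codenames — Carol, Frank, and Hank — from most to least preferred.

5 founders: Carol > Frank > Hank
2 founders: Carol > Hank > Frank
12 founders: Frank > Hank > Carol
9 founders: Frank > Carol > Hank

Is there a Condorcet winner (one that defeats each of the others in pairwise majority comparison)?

Yes

Head-to-head results (28 voters total):
Carol vs Frank: Frank wins 21–7.
Carol vs Hank: Carol wins 16–12.
Frank vs Hank: Frank wins 26–2.
Frank beats each rival — Carol (21–7), Hank (26–2) — so Frank is the Condorcet winner.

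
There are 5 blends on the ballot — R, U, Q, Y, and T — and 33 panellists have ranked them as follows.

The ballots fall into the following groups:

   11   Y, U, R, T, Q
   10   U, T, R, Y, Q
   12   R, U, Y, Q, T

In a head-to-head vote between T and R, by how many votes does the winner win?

13

Ballots ranking T above R: 10.
Ballots ranking R above T: 11+12 = 23.
R wins 23–10, a margin of 13.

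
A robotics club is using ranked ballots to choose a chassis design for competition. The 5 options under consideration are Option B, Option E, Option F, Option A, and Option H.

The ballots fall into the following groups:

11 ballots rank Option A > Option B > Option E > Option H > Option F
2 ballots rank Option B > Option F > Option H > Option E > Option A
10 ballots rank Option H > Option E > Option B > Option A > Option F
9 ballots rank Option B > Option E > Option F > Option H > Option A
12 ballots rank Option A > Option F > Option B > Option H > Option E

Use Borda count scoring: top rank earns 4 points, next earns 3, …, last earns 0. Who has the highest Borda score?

Option B

Borda scores:
  Option B: 11·3 + 2·4 + 10·2 + 9·4 + 12·2 = 121
  Option E: 11·2 + 2·1 + 10·3 + 9·3 + 12·0 = 81
  Option F: 11·0 + 2·3 + 10·0 + 9·2 + 12·3 = 60
  Option A: 11·4 + 2·0 + 10·1 + 9·0 + 12·4 = 102
  Option H: 11·1 + 2·2 + 10·4 + 9·1 + 12·1 = 76
Option B has the highest total.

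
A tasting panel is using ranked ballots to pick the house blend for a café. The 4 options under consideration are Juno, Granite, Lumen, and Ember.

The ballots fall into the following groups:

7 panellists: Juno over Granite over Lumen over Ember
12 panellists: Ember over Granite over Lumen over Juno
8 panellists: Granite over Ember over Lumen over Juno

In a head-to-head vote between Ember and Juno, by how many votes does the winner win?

13

Ballots ranking Ember above Juno: 12+8 = 20.
Ballots ranking Juno above Ember: 7.
Ember wins 20–7, a margin of 13.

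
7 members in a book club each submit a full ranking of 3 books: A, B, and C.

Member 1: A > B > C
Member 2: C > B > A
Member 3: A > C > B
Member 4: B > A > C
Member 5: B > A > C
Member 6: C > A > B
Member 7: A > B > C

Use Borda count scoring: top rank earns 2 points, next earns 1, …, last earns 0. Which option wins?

Borda scores:
  A: 2 + 0 + 2 + 1 + 1 + 1 + 2 = 9
  B: 1 + 1 + 0 + 2 + 2 + 0 + 1 = 7
  C: 0 + 2 + 1 + 0 + 0 + 2 + 0 = 5
A has the highest total.

A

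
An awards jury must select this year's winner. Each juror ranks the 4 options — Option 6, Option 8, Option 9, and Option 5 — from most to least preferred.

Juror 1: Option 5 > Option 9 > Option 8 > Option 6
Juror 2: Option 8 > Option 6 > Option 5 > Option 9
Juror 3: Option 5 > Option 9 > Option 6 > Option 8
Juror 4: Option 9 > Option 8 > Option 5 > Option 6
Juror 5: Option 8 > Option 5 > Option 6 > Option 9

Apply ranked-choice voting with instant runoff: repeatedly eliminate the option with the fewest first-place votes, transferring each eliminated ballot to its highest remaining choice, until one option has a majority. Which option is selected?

Round 1: Option 8 2, Option 5 2, Option 9 1, Option 6 0. Option 6 has the fewest and is eliminated.
Round 2: Option 8 2, Option 5 2, Option 9 1. Option 9 has the fewest and is eliminated.
Round 3: Option 8 3, Option 5 2. Option 8 has a majority.

Option 8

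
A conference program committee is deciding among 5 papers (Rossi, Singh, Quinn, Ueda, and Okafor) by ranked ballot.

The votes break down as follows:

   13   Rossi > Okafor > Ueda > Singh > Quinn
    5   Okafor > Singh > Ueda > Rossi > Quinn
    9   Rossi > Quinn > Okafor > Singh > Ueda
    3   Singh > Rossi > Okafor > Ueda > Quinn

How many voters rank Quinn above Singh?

Ballots ranking Quinn above Singh: 9.
Ballots ranking Singh above Quinn: 13+5+3 = 21.
So 9 of 30 voters prefer Quinn to Singh.

9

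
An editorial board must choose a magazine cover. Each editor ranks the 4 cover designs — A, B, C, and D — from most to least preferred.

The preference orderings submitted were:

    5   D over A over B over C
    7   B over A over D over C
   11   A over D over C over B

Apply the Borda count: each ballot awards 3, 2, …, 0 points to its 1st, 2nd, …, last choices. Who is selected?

A

Borda scores:
  A: 5·2 + 7·2 + 11·3 = 57
  B: 5·1 + 7·3 + 11·0 = 26
  C: 5·0 + 7·0 + 11·1 = 11
  D: 5·3 + 7·1 + 11·2 = 44
A has the highest total.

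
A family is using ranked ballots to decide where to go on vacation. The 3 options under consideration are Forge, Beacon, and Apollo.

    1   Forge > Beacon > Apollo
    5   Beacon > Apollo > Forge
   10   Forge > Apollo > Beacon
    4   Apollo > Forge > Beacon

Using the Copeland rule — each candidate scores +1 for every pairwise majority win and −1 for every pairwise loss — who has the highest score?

Forge

Pairwise results:
  Forge vs Beacon: Forge wins 15–5.
  Forge vs Apollo: Forge wins 11–9.
  Beacon vs Apollo: Apollo wins 14–6.
Copeland scores (wins − losses):
  Forge: 2 − 0 = 2
  Beacon: 0 − 2 = -2
  Apollo: 1 − 1 = 0
Forge has the best Copeland score.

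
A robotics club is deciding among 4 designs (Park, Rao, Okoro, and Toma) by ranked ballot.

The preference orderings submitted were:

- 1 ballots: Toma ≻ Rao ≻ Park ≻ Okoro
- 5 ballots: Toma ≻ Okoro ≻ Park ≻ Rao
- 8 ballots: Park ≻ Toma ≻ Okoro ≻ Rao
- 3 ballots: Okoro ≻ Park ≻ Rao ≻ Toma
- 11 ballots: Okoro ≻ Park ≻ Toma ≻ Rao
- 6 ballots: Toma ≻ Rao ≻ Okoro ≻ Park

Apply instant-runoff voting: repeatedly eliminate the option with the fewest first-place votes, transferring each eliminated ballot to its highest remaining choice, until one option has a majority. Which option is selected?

Round 1: Okoro 14, Toma 12, Park 8, Rao 0. Rao has the fewest and is eliminated.
Round 2: Okoro 14, Toma 12, Park 8. Park has the fewest and is eliminated.
Round 3: Toma 20, Okoro 14. Toma has a majority.

Toma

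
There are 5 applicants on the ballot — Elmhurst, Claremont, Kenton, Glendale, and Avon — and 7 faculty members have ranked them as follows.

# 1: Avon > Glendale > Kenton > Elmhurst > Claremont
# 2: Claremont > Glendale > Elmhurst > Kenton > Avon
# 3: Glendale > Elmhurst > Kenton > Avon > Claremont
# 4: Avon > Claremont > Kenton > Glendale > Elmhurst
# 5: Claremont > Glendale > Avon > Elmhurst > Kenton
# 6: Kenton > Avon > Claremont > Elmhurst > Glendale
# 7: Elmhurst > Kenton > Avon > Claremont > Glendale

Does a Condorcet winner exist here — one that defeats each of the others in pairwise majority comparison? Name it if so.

Head-to-head results (7 voters total):
Elmhurst vs Claremont: Claremont wins 4–3.
Elmhurst vs Kenton: Elmhurst wins 4–3.
Elmhurst vs Glendale: Glendale wins 5–2.
Elmhurst vs Avon: Avon wins 4–3.
Claremont vs Kenton: Kenton wins 4–3.
Claremont vs Glendale: Claremont wins 5–2.
Claremont vs Avon: Avon wins 5–2.
Kenton vs Glendale: Glendale wins 4–3.
Kenton vs Avon: Kenton wins 4–3.
Glendale vs Avon: Avon wins 4–3.
No candidate beats all others: Elmhurst beats Kenton beats Claremont beats Elmhurst, a majority cycle.

There is no Condorcet winner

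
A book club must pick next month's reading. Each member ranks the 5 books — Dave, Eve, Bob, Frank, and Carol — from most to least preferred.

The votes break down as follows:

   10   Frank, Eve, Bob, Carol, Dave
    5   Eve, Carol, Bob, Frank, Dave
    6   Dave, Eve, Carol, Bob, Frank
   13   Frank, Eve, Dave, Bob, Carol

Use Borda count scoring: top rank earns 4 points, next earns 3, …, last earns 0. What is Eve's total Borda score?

107

Borda scores:
  Dave: 10·0 + 5·0 + 6·4 + 13·2 = 50
  Eve: 10·3 + 5·4 + 6·3 + 13·3 = 107
  Bob: 10·2 + 5·2 + 6·1 + 13·1 = 49
  Frank: 10·4 + 5·1 + 6·0 + 13·4 = 97
  Carol: 10·1 + 5·3 + 6·2 + 13·0 = 37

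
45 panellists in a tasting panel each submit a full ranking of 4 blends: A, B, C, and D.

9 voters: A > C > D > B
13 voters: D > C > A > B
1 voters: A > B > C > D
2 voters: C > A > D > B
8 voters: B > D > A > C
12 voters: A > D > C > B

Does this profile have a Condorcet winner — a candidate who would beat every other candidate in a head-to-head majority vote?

Yes

Head-to-head results (45 voters total):
A vs B: A wins 37–8.
A vs C: A wins 30–15.
A vs D: A wins 24–21.
B vs C: C wins 36–9.
B vs D: D wins 36–9.
C vs D: D wins 33–12.
A beats each rival — B (37–8), C (30–15), D (24–21) — so A is the Condorcet winner.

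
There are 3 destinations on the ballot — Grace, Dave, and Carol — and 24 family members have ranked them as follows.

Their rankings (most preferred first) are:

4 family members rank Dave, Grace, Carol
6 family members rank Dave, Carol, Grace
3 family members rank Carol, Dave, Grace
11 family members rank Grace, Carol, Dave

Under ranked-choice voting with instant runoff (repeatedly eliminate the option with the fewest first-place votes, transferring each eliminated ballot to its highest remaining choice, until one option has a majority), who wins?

Dave

Round 1: Grace 11, Dave 10, Carol 3. Carol has the fewest and is eliminated.
Round 2: Dave 13, Grace 11. Dave has a majority.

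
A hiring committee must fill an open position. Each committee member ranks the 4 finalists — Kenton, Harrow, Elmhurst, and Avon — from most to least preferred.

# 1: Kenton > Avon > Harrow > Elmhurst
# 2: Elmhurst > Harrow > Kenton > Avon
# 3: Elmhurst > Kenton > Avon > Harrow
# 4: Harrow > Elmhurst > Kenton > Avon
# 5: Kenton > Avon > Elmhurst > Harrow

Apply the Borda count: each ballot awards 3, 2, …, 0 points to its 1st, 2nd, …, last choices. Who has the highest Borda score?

Borda scores:
  Kenton: 3 + 1 + 2 + 1 + 3 = 10
  Harrow: 1 + 2 + 0 + 3 + 0 = 6
  Elmhurst: 0 + 3 + 3 + 2 + 1 = 9
  Avon: 2 + 0 + 1 + 0 + 2 = 5
Kenton has the highest total.

Kenton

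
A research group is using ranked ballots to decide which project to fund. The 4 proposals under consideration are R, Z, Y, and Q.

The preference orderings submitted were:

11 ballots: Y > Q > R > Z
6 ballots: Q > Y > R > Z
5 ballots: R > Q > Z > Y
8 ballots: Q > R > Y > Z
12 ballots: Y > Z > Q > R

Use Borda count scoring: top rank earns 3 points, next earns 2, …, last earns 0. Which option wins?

Borda scores:
  R: 11·1 + 6·1 + 5·3 + 8·2 + 12·0 = 48
  Z: 11·0 + 6·0 + 5·1 + 8·0 + 12·2 = 29
  Y: 11·3 + 6·2 + 5·0 + 8·1 + 12·3 = 89
  Q: 11·2 + 6·3 + 5·2 + 8·3 + 12·1 = 86
Y has the highest total.

Y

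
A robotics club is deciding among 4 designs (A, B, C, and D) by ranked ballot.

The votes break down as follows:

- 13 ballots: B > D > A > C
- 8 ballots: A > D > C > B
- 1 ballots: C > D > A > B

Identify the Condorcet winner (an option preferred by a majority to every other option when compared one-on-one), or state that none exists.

Head-to-head results (22 voters total):
A vs B: B wins 13–9.
A vs C: A wins 21–1.
A vs D: D wins 14–8.
B vs C: B wins 13–9.
B vs D: B wins 13–9.
C vs D: D wins 21–1.
B beats each rival — A (13–9), C (13–9), D (13–9) — so B is the Condorcet winner.

B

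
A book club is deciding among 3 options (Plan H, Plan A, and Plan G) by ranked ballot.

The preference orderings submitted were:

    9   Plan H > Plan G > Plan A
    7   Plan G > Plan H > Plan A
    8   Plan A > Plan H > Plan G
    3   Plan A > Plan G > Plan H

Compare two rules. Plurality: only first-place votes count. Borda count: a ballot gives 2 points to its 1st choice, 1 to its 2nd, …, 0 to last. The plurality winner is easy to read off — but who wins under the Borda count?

Plan H

Plurality first-place counts: Plan H 9, Plan A 11, Plan G 7 → Plan A.
Borda totals: Plan H 33, Plan A 22, Plan G 26 → Plan H.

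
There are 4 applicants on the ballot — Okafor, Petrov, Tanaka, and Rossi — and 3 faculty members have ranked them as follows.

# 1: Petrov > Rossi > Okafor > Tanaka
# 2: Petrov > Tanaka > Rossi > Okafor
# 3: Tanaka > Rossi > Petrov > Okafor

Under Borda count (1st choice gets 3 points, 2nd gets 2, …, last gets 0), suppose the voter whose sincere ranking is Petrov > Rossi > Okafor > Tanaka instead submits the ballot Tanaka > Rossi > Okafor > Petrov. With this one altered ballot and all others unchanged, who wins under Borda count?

Borda totals with the altered ballot: Okafor 1, Petrov 4, Tanaka 8, Rossi 5.
The switch changes the winner from Petrov to Tanaka.

Tanaka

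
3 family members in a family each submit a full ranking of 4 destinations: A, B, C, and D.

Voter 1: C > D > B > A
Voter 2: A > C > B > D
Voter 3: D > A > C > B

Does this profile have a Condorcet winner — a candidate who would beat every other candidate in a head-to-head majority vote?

Head-to-head results (3 voters total):
A vs B: A wins 2–1.
A vs C: A wins 2–1.
A vs D: D wins 2–1.
B vs C: C wins 3–0.
B vs D: D wins 2–1.
C vs D: C wins 2–1.
No candidate beats all others: A beats C beats D beats A, a majority cycle.

No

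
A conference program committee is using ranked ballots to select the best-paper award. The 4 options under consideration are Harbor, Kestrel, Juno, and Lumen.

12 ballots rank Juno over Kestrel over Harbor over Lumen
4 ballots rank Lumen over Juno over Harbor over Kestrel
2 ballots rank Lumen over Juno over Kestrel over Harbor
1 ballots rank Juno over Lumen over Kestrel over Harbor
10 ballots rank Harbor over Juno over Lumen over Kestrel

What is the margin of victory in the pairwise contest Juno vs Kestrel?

Ballots ranking Juno above Kestrel: 12+4+2+1+10 = 29.
Ballots ranking Kestrel above Juno: 0.
Juno wins 29–0, a margin of 29.

29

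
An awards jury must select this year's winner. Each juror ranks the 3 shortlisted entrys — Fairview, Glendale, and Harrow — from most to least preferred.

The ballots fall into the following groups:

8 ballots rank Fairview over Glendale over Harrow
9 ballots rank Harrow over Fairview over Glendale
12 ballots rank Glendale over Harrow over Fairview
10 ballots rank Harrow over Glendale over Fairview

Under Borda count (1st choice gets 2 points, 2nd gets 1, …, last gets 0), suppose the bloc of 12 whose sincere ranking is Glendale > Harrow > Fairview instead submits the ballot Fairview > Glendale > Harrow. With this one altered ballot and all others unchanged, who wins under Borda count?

Fairview

Borda totals with the altered ballot: Fairview 49, Glendale 30, Harrow 38.
The switch changes the winner from Harrow to Fairview.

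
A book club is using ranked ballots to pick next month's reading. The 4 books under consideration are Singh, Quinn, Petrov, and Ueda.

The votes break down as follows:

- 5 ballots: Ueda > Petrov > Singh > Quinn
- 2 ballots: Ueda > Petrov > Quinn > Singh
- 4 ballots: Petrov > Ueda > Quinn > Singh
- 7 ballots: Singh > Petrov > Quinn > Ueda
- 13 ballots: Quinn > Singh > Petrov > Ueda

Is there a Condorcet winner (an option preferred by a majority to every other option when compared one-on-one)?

Head-to-head results (31 voters total):
Singh vs Quinn: Quinn wins 19–12.
Singh vs Petrov: Singh wins 20–11.
Singh vs Ueda: Singh wins 20–11.
Quinn vs Petrov: Petrov wins 18–13.
Quinn vs Ueda: Quinn wins 20–11.
Petrov vs Ueda: Petrov wins 24–7.
No candidate beats all others: Singh beats Petrov beats Quinn beats Singh, a majority cycle.

No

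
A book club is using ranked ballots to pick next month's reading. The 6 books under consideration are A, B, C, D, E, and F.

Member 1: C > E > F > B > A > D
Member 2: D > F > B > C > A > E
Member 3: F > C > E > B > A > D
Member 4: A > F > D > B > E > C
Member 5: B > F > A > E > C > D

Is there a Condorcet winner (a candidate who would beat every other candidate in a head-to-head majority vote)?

Yes

Head-to-head results (5 voters total):
A vs B: B wins 4–1.
A vs C: C wins 3–2.
A vs D: A wins 4–1.
A vs E: A wins 3–2.
A vs F: F wins 4–1.
B vs C: B wins 3–2.
B vs D: B wins 3–2.
B vs E: B wins 3–2.
B vs F: F wins 4–1.
C vs D: C wins 3–2.
C vs E: C wins 3–2.
C vs F: F wins 4–1.
D vs E: E wins 3–2.
D vs F: F wins 4–1.
E vs F: F wins 4–1.
F beats each rival — A (4–1), B (4–1), C (4–1), D (4–1), E (4–1) — so F is the Condorcet winner.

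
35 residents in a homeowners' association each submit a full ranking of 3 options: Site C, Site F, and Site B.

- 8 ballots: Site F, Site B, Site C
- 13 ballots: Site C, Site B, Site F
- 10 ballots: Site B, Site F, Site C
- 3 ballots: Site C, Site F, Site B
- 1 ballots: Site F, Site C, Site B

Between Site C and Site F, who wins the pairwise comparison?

Site F

Ballots ranking Site C above Site F: 13+3 = 16.
Ballots ranking Site F above Site C: 8+10+1 = 19.
Site F wins the head-to-head, 19–16.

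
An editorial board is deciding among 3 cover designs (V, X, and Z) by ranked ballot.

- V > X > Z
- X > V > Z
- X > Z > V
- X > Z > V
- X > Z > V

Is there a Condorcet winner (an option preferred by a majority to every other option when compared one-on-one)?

Head-to-head results (5 voters total):
V vs X: X wins 4–1.
V vs Z: Z wins 3–2.
X vs Z: X wins 5–0.
X beats each rival — V (4–1), Z (5–0) — so X is the Condorcet winner.

Yes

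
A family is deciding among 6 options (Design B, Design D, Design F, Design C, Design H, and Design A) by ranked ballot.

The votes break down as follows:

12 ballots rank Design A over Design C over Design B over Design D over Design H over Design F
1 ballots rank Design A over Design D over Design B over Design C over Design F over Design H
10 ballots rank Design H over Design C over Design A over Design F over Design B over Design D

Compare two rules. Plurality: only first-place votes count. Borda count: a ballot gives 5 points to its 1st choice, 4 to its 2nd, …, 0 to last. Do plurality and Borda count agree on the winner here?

Yes

Plurality first-place counts: Design B 0, Design D 0, Design F 0, Design C 0, Design H 10, Design A 13 → Design A.
Borda totals: Design B 49, Design D 28, Design F 21, Design C 90, Design H 62, Design A 95 → Design A.
The two rules agree on Design A.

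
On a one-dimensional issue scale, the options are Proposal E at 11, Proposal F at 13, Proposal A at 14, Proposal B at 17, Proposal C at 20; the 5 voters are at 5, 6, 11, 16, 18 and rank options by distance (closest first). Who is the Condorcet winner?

With single-peaked preferences on a line, the Condorcet winner is the candidate closest to the median voter.
The median voter (position 11) is closest to Proposal E at 11.
Check: Proposal E vs Proposal C — voters closer to Proposal E: 3 of 5.

Proposal E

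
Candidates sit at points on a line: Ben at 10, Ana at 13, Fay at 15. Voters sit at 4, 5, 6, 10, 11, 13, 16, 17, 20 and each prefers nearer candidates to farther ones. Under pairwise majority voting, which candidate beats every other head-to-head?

With single-peaked preferences on a line, the Condorcet winner is the candidate closest to the median voter.
The median voter (position 11) is closest to Ben at 10.
Check: Ben vs Fay — voters closer to Ben: 5 of 9.

Ben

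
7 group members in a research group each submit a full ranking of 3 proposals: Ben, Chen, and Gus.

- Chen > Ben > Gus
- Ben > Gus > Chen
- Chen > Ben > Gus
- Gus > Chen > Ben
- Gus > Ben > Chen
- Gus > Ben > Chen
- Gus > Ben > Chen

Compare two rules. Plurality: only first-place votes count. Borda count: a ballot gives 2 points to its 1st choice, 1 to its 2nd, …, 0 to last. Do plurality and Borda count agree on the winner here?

Yes

Plurality first-place counts: Ben 1, Chen 2, Gus 4 → Gus.
Borda totals: Ben 7, Chen 5, Gus 9 → Gus.
The two rules agree on Gus.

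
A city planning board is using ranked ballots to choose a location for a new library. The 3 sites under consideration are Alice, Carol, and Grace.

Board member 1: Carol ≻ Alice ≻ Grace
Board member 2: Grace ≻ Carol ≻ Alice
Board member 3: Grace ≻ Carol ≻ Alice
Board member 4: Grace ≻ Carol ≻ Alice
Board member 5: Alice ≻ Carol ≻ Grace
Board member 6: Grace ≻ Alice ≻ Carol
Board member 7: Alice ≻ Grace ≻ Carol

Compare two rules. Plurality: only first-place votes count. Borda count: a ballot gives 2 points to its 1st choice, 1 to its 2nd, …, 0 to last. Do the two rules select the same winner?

Plurality first-place counts: Alice 2, Carol 1, Grace 4 → Grace.
Borda totals: Alice 6, Carol 6, Grace 9 → Grace.
The two rules agree on Grace.

Yes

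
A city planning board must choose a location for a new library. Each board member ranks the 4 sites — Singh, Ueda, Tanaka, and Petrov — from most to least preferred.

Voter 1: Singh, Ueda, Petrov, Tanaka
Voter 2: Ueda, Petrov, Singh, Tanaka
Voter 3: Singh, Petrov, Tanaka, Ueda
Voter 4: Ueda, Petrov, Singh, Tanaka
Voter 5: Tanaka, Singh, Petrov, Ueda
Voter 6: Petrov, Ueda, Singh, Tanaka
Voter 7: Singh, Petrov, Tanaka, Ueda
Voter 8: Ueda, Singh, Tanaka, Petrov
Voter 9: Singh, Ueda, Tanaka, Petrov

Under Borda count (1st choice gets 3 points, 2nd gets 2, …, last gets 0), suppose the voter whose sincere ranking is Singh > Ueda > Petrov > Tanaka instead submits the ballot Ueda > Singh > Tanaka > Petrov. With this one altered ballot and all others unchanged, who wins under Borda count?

Borda totals with the altered ballot: Singh 18, Ueda 16, Tanaka 8, Petrov 12.
The winner is unchanged: still Singh.

Singh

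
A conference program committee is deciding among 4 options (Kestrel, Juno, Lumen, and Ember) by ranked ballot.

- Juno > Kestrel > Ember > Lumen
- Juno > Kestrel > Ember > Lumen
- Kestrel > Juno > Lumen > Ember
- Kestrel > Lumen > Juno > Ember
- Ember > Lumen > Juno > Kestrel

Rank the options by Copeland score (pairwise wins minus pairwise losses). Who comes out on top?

Pairwise results:
  Kestrel vs Juno: Juno wins 3–2.
  Kestrel vs Lumen: Kestrel wins 4–1.
  Kestrel vs Ember: Kestrel wins 4–1.
  Juno vs Lumen: Juno wins 3–2.
  Juno vs Ember: Juno wins 4–1.
  Lumen vs Ember: Ember wins 3–2.
Copeland scores (wins − losses):
  Kestrel: 2 − 1 = 1
  Juno: 3 − 0 = 3
  Lumen: 0 − 3 = -3
  Ember: 1 − 2 = -1
Juno has the best Copeland score.

Juno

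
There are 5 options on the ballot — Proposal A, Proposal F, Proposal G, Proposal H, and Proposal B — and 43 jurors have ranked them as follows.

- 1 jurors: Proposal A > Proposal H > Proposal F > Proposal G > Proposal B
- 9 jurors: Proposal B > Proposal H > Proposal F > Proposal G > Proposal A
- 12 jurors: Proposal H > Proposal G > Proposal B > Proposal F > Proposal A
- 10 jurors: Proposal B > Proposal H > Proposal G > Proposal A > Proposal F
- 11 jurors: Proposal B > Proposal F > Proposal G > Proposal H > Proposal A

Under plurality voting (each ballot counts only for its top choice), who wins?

First-place vote totals:
  Proposal A: 1
  Proposal F: 0
  Proposal G: 0
  Proposal H: 12
  Proposal B: 30
Proposal B has the most first-place votes.

Proposal B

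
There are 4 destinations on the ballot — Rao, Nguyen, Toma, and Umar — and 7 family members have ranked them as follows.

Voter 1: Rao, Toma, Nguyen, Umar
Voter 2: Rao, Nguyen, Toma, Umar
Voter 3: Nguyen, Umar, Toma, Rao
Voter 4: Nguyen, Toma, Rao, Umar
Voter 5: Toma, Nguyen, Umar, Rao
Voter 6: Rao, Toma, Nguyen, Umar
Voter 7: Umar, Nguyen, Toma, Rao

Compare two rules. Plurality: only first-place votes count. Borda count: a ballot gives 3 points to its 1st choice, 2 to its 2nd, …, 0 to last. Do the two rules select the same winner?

No

Plurality first-place counts: Rao 3, Nguyen 2, Toma 1, Umar 1 → Rao.
Borda totals: Rao 10, Nguyen 14, Toma 12, Umar 6 → Nguyen.
The two rules disagree: plurality picks Rao, Borda picks Nguyen.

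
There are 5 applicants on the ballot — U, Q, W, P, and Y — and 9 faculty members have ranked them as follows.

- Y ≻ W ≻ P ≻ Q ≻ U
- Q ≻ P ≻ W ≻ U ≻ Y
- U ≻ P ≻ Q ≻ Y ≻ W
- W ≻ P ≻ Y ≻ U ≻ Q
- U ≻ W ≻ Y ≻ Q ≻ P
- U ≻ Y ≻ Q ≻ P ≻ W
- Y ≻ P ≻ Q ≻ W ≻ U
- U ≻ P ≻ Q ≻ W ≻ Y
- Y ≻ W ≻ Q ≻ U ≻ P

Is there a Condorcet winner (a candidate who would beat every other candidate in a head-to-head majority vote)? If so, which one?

Head-to-head results (9 voters total):
U vs Q: U wins 5–4.
U vs W: W wins 5–4.
U vs P: U wins 5–4.
U vs Y: U wins 5–4.
Q vs W: Q wins 5–4.
Q vs P: P wins 5–4.
Q vs Y: Y wins 6–3.
W vs P: P wins 5–4.
W vs Y: Y wins 5–4.
P vs Y: Y wins 5–4.
No candidate beats all others: U beats Q beats W beats U, a majority cycle.

No Condorcet winner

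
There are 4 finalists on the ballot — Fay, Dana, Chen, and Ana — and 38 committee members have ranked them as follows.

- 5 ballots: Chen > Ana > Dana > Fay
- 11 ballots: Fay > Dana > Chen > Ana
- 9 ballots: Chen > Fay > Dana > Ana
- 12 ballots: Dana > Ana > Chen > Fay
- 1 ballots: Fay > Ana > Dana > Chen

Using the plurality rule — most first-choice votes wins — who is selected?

First-place vote totals:
  Fay: 12
  Dana: 12
  Chen: 14
  Ana: 0
Chen has the most first-place votes.

Chen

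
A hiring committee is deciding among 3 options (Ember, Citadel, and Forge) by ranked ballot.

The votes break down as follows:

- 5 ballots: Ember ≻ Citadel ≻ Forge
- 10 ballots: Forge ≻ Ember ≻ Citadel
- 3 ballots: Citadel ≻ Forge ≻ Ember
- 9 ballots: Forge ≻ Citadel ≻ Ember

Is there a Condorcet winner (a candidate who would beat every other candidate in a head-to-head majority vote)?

Head-to-head results (27 voters total):
Ember vs Citadel: Ember wins 15–12.
Ember vs Forge: Forge wins 22–5.
Citadel vs Forge: Forge wins 19–8.
Forge beats each rival — Ember (22–5), Citadel (19–8) — so Forge is the Condorcet winner.

Yes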